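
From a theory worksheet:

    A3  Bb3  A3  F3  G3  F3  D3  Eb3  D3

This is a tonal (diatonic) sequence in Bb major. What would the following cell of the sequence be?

With a 3-note motive the entries are A3, F3, D3, each down a 3rd from the previous.
From Bb2 the diatonic shape gives Bb2 C3 Bb2.

Bb2 C3 Bb2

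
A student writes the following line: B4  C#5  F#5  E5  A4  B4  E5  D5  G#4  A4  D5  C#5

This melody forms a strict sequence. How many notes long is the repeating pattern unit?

4

Try groups of 4 (3 cells in 12 notes):
B4 C#5 F#5 E5 | A4 B4 E5 D5 | G#4 A4 D5 C#5
Each cell is the previous one down a 2nd — so the unit is 4 notes.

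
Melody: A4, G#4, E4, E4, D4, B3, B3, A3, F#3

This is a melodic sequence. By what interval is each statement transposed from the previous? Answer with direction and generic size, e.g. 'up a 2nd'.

down a 4th

With a 3-note motive the entries are A4, E4, B3, each down a 4th from the previous.
From A4 to E4: down a 4th.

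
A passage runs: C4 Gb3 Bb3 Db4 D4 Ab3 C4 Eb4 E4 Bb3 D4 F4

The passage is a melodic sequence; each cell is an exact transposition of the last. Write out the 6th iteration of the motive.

Unit = 4 notes; the statements start on C4, D4, E4, moving up a 2nd each time.
Extending up a 2nd: F#4 → G#4 → A#4.
So cell 6 is A#4 E4 G#4 B4.

A#4 E4 G#4 B4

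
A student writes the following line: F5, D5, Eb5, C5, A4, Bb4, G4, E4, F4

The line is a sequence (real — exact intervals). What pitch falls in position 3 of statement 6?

The unit is 3 notes. Position-3 pitches of the 3 shown cells: Eb5, Bb4, F4.
Each moves down a 4th. Continuing: C4 → G3 → D3.

D3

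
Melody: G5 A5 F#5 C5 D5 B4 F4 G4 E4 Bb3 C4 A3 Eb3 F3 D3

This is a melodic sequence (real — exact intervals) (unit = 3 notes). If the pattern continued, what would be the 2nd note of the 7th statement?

Grouping in 3s, the 2nd note of each cell is A5, D5, G4, C4, F3.
Each moves down a 5th. Continuing: Bb2 → Eb2.

Eb2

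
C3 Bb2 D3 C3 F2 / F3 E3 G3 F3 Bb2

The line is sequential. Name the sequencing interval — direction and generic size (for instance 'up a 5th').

Taking 5-note groups, the heads are C3, F3: the pattern moves up a 4th.
C3 to F3 is up a 4th.

up a 4th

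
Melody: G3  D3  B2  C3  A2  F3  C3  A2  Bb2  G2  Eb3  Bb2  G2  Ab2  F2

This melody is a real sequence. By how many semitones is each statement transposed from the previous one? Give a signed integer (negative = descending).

With a 5-note motive the entries are G3, F3, Eb3, each down a 2nd from the previous.
G3→F3 is 53 − 55 = -2 semitones.

-2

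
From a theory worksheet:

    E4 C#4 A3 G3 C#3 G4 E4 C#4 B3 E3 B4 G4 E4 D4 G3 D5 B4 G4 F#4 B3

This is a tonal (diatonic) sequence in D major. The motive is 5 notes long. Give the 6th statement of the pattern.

A5 F#5 D5 C#5 F#4

Taking 5-note groups, the heads are E4, G4, B4, D5: the pattern moves up a 3rd.
Continuing the starts: F#5 → A5.
So cell 6 is A5 F#5 D5 C#5 F#4.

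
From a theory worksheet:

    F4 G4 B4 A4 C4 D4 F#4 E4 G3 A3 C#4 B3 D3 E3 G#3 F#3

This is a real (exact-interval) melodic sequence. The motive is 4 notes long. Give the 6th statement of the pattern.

E2 F#2 A#2 G#2

The 4-note cells begin on F4, C4, G3, D3 — each down a 4th from the last.
Carrying on: A2 → E2.
So cell 6 is E2 F#2 A#2 G#2.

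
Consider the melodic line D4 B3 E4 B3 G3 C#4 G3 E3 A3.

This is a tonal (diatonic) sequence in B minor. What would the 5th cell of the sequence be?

Taking 3-note groups, the heads are D4, B3, G3: the pattern moves down a 3rd.
Continuing the starts: E3 → C#3.
From C#3 the diatonic shape gives C#3 A2 D3.

C#3 A2 D3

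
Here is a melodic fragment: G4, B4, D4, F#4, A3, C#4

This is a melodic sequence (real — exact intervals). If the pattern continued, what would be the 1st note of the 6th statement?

With 2-note cells, note 1 of each statement runs G4, D4, A3.
Extending down a 4th: E3 → B2 → F#2.

F#2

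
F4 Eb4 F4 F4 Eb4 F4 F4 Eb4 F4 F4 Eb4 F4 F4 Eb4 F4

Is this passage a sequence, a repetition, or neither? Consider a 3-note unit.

repetition

Each 3-note cell is identical (F4 Eb4 F4), restated at the same pitch.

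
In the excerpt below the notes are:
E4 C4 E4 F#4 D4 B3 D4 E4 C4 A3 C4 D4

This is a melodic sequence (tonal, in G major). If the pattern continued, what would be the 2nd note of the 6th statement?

The unit is 4 notes. Position-2 pitches of the 3 shown cells: C4, B3, A3.
Each moves down a 2nd. Continuing: G3 → F#3 → E3.

E3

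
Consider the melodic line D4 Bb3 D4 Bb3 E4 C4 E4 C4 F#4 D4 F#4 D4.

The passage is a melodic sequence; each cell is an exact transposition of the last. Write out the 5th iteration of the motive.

A#4 F#4 A#4 F#4

The 4-note cells begin on D4, E4, F#4 — each up a 2nd from the last.
Extending up a 2nd: G#4 → A#4.
Statement 5 starts on A#4 and keeps the same exact contour: A#4 F#4 A#4 F#4.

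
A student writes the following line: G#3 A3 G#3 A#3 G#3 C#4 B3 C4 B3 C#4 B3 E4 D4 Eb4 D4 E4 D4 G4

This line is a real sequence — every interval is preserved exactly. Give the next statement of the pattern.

F4 Gb4 F4 G4 F4 Bb4

With a 6-note motive the entries are G#3, B3, D4, each up a 3rd from the previous.
So cell 4 is F4 Gb4 F4 G4 F4 Bb4.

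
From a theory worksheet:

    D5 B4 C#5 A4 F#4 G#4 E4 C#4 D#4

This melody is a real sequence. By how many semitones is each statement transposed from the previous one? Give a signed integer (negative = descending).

Unit = 3 notes; the statements start on D5, A4, E4, moving down a 4th each time.
D5→A4 is 69 − 74 = -5 semitones.

-5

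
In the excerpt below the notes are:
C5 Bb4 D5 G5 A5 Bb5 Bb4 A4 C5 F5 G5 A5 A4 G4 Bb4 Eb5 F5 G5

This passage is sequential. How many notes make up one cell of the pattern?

There are 18 notes; a 6-note unit gives 3 cells:
C5 Bb4 D5 G5 A5 Bb5 | Bb4 A4 C5 F5 G5 A5 | A4 G4 Bb4 Eb5 F5 G5
Each cell is the previous one down a 2nd — so the unit is 6 notes.

6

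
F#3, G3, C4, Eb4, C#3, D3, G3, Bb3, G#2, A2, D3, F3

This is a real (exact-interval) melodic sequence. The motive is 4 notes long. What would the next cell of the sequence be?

With a 4-note motive the entries are F#3, C#3, G#2, each down a 4th from the previous.
From D#2 the exact shape gives D#2 E2 A2 C3.

D#2 E2 A2 C3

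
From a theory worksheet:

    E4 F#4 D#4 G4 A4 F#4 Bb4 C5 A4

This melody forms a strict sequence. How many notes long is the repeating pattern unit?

3

Try groups of 3 (3 cells in 9 notes):
E4 F#4 D#4 | G4 A4 F#4 | Bb4 C5 A4
That's a consistent up a 3rd shift per cell, and no other grouping gives one.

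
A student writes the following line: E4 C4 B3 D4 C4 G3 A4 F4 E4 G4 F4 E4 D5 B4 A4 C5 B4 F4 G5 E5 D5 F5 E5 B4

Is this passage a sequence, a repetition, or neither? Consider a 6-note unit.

neither

Note 6 of cell 2 is E4; if this were a sequence it would be C4. No unit length gives a consistent transposition pattern.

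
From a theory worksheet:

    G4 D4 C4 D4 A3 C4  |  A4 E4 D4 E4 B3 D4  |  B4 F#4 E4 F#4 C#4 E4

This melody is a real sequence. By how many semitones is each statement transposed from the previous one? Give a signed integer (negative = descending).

The 6-note cells begin on G4, A4, B4 — each up a 2nd from the last.
G4 to A4 spans +2 semitones.

2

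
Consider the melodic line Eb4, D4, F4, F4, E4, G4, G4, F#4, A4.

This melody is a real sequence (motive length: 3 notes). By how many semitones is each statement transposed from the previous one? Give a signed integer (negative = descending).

Taking 3-note groups, the heads are Eb4, F4, G4: the pattern moves up a 2nd.
Counting half-steps from Eb4 to F4: 2.

2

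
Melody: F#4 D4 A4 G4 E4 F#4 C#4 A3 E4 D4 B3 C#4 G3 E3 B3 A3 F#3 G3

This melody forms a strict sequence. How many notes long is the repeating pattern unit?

6

There are 18 notes; a 6-note unit gives 3 cells:
F#4 D4 A4 G4 E4 F#4 | C#4 A3 E4 D4 B3 C#4 | G3 E3 B3 A3 F#3 G3
That's a consistent down a 4th shift per cell, and no other grouping gives one.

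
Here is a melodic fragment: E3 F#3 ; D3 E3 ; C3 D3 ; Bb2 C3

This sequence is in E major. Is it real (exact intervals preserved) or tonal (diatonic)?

real

Each cell has the same semitone pattern (2,) — intervals are preserved exactly.
And D3 lies outside E major, so the sequence is real rather than tonal.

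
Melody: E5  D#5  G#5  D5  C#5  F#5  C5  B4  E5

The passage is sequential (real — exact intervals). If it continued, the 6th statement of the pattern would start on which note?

With a 3-note motive the entries are E5, D5, C5, each down a 2nd from the previous.
Continuing: Bb4 → Ab4 → Gb4. Statement 6 starts on Gb4.

Gb4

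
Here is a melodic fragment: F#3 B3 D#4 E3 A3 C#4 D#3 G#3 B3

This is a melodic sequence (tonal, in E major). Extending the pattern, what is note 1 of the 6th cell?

Grouping in 3s, the 1st note of each cell is F#3, E3, D#3.
Extending down a 2nd: C#3 → B2 → A2.

A2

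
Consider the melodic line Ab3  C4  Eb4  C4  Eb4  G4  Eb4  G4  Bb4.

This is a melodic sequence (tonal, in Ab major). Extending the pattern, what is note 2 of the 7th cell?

Ab5

The unit is 3 notes. Position-2 pitches of the 3 shown cells: C4, Eb4, G4.
Each moves up a 3rd. Continuing: Bb4 → Db5 → F5 → Ab5.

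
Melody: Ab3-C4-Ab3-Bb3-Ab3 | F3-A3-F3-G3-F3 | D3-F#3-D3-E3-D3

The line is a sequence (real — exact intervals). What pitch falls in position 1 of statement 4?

Grouping in 5s, the 1st note of each cell is Ab3, F3, D3.
Each moves down a 3rd; the next is B2.

B2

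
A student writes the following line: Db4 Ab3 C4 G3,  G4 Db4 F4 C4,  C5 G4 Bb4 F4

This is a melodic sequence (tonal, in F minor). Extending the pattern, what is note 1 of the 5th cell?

Grouping in 4s, the 1st note of each cell is Db4, G4, C5.
Carrying that up a 4th forward: F5 → Bb5.

Bb5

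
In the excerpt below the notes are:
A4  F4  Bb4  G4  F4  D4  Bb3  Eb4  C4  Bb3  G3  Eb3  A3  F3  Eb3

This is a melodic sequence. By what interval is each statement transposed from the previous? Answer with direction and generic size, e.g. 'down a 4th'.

The 5-note cells begin on A4, D4, G3 — each down a 5th from the last.
From A4 to D4: down a 5th.

down a 5th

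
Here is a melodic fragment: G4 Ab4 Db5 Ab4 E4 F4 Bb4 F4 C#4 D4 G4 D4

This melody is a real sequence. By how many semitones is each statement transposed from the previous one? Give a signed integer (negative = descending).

The 4-note cells begin on G4, E4, C#4 — each down a 3rd from the last.
G4 to E4 spans -3 semitones.

-3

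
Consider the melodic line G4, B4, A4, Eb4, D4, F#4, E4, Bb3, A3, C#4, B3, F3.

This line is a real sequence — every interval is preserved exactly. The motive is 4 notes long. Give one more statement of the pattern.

E3 G#3 F#3 C3

Unit = 4 notes; the statements start on G4, D4, A3, moving down a 4th each time.
From E3 the exact shape gives E3 G#3 F#3 C3.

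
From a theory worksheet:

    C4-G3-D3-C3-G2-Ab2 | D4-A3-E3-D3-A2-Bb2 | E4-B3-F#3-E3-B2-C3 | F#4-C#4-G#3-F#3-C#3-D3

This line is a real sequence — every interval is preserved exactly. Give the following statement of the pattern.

G#4 D#4 A#3 G#3 D#3 E3

The 6-note cells begin on C4, D4, E4, F#4 — each up a 2nd from the last.
From G#4 the exact shape gives G#4 D#4 A#3 G#3 D#3 E3.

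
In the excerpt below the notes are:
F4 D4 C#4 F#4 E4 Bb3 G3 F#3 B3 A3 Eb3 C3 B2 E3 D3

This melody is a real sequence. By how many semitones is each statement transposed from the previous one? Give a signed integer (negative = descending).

-7

Taking 5-note groups, the heads are F4, Bb3, Eb3: the pattern moves down a 5th.
Counting half-steps from F4 to Bb3: -7.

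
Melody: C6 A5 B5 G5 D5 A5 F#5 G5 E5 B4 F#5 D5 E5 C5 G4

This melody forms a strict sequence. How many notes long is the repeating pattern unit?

There are 15 notes; a 5-note unit gives 3 cells:
C6 A5 B5 G5 D5 | A5 F#5 G5 E5 B4 | F#5 D5 E5 C5 G4
Every group is a transposition down a 3rd of the one before; no shorter unit works.

5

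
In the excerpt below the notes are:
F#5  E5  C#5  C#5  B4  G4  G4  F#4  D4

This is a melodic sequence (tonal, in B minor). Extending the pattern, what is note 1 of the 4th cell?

D4

The unit is 3 notes. Position-1 pitches of the 3 shown cells: F#5, C#5, G4.
Each moves down a 4th; the next is D4.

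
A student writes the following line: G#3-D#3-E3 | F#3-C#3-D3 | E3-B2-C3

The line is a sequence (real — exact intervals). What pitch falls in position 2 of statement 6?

With 3-note cells, note 2 of each statement runs D#3, C#3, B2.
Extending down a 2nd: A2 → G2 → F2.

F2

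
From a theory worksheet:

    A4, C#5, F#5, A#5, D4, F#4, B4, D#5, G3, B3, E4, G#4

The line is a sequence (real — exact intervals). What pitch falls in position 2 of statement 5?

Grouping in 4s, the 2nd note of each cell is C#5, F#4, B3.
Carrying that down a 5th forward: E3 → A2.

A2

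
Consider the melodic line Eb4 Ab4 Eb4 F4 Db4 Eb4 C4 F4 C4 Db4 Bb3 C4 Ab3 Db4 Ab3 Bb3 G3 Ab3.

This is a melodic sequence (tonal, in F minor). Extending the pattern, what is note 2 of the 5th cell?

G3

Grouping in 6s, the 2nd note of each cell is Ab4, F4, Db4.
Extending down a 3rd: Bb3 → G3.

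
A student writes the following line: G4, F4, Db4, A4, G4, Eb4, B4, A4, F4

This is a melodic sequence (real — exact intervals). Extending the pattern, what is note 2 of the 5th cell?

Grouping in 3s, the 2nd note of each cell is F4, G4, A4.
Carrying that up a 2nd forward: B4 → C#5.

C#5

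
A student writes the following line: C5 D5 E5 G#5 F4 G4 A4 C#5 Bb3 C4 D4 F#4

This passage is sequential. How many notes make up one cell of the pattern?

Try groups of 4 (3 cells in 12 notes):
C5 D5 E5 G#5 | F4 G4 A4 C#5 | Bb3 C4 D4 F#4
Each cell is the previous one down a 5th — so the unit is 4 notes.

4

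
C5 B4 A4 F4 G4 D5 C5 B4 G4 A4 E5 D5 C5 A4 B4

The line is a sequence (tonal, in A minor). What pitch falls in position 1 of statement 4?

With 5-note cells, note 1 of each statement runs C5, D5, E5.
Each moves up a 2nd; the next is F5.

F5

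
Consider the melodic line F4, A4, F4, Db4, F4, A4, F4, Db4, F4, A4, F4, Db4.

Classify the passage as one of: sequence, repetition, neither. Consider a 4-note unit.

Each 4-note cell is identical (F4 A4 F4 Db4), restated at the same pitch.

repetition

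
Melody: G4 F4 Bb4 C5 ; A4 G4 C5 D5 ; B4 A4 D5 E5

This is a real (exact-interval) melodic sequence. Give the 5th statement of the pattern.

D#5 C#5 F#5 G#5

Unit = 4 notes; the statements start on G4, A4, B4, moving up a 2nd each time.
Carrying on: C#5 → D#5.
Statement 5 starts on D#5 and keeps the same exact contour: D#5 C#5 F#5 G#5.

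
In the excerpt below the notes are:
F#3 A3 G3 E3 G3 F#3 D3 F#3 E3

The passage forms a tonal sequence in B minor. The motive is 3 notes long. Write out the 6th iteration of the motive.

The 3-note cells begin on F#3, E3, D3 — each down a 2nd from the last.
Continuing the starts: C#3 → B2 → A2.
So cell 6 is A2 C#3 B2.

A2 C#3 B2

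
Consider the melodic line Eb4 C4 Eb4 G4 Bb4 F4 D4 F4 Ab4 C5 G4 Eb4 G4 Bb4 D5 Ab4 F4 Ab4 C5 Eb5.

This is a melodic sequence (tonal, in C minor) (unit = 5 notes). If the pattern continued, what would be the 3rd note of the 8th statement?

Eb5

With 5-note cells, note 3 of each statement runs Eb4, F4, G4, Ab4.
Extending up a 2nd: Bb4 → C5 → D5 → Eb5.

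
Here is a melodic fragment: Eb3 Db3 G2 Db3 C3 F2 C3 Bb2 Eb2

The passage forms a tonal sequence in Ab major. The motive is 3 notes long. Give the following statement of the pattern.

Taking 3-note groups, the heads are Eb3, Db3, C3: the pattern moves down a 2nd.
So cell 4 is Bb2 Ab2 Db2.

Bb2 Ab2 Db2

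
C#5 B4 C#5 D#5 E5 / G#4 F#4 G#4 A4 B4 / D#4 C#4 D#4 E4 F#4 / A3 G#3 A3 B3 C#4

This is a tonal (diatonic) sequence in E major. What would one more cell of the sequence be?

E3 D#3 E3 F#3 G#3

Taking 5-note groups, the heads are C#5, G#4, D#4, A3: the pattern moves down a 4th.
Statement 5 starts on E3 and keeps the same diatonic contour: E3 D#3 E3 F#3 G#3.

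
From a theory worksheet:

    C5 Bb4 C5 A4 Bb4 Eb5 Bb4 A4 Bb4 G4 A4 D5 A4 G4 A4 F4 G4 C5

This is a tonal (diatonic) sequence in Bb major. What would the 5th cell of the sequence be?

F4 Eb4 F4 D4 Eb4 A4

Unit = 6 notes; the statements start on C5, Bb4, A4, moving down a 2nd each time.
Extending down a 2nd: G4 → F4.
So cell 5 is F4 Eb4 F4 D4 Eb4 A4.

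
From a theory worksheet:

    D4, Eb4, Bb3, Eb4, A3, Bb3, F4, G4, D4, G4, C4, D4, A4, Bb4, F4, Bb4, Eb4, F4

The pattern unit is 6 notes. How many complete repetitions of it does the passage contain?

3

18 notes in groups of 6 gives 18/6 = 3 statements.
Starts: D4, F4, A4 — each up a 3rd.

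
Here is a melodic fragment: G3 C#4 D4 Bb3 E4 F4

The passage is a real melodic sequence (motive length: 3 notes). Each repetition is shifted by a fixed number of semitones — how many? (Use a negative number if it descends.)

With a 3-note motive the entries are G3, Bb3, each up a 3rd from the previous.
Counting half-steps from G3 to Bb3: 3.

3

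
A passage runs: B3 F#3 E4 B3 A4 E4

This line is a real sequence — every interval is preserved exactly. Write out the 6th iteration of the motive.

The 2-note cells begin on B3, E4, A4 — each up a 4th from the last.
Continuing the starts: D5 → G5 → C6.
Statement 6 starts on C6 and keeps the same exact contour: C6 G5.

C6 G5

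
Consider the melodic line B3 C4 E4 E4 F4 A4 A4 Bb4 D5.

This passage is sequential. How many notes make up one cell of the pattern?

Try groups of 3 (3 cells in 9 notes):
B3 C4 E4 | E4 F4 A4 | A4 Bb4 D5
Each cell is the previous one up a 4th — so the unit is 3 notes.

3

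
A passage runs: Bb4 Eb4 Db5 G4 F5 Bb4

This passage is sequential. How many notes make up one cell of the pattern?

2

6 notes total. Splitting into 3 groups of 2:
Bb4 Eb4 | Db5 G4 | F5 Bb4
That's a consistent up a 3rd shift per cell, and no other grouping gives one.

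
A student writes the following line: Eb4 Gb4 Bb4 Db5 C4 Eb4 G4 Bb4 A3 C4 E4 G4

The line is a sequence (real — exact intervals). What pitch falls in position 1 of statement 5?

D#3

With 4-note cells, note 1 of each statement runs Eb4, C4, A3.
Carrying that down a 3rd forward: F#3 → D#3.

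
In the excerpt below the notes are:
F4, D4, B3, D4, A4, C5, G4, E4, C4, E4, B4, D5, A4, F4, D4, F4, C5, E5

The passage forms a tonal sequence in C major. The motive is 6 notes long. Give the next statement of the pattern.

The 6-note cells begin on F4, G4, A4 — each up a 2nd from the last.
From B4 the diatonic shape gives B4 G4 E4 G4 D5 F5.

B4 G4 E4 G4 D5 F5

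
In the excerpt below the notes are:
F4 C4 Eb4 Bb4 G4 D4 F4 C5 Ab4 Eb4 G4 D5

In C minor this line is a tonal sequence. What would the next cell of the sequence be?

Unit = 4 notes; the statements start on F4, G4, Ab4, moving up a 2nd each time.
Statement 4 starts on Bb4 and keeps the same diatonic contour: Bb4 F4 Ab4 Eb5.

Bb4 F4 Ab4 Eb5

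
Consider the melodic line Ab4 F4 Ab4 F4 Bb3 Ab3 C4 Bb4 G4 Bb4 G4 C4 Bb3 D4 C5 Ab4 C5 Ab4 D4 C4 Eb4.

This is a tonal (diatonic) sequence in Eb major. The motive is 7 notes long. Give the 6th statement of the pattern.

F5 D5 F5 D5 G4 F4 Ab4

The 7-note cells begin on Ab4, Bb4, C5 — each up a 2nd from the last.
Carrying on: D5 → Eb5 → F5.
Statement 6 starts on F5 and keeps the same diatonic contour: F5 D5 F5 D5 G4 F4 Ab4.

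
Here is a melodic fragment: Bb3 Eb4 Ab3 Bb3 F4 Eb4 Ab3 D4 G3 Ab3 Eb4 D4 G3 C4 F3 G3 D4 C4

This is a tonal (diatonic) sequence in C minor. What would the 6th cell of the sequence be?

The 6-note cells begin on Bb3, Ab3, G3 — each down a 2nd from the last.
Continuing the starts: F3 → Eb3 → D3.
From D3 the diatonic shape gives D3 G3 C3 D3 Ab3 G3.

D3 G3 C3 D3 Ab3 G3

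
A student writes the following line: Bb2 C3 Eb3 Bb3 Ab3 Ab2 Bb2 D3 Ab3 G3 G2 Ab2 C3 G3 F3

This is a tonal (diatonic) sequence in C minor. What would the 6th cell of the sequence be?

D2 Eb2 G2 D3 C3

Taking 5-note groups, the heads are Bb2, Ab2, G2: the pattern moves down a 2nd.
Carrying on: F2 → Eb2 → D2.
Statement 6 starts on D2 and keeps the same diatonic contour: D2 Eb2 G2 D3 C3.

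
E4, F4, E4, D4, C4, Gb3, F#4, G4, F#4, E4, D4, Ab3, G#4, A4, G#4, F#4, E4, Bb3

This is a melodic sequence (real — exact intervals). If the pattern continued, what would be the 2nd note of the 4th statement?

B4

With 6-note cells, note 2 of each statement runs F4, G4, A4.
One more up a 2nd gives B4.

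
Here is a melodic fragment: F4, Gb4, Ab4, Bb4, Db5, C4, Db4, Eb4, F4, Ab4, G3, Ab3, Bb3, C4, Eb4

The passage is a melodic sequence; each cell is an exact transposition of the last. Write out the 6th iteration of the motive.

With a 5-note motive the entries are F4, C4, G3, each down a 4th from the previous.
Extending down a 4th: D3 → A2 → E2.
So cell 6 is E2 F2 G2 A2 C3.

E2 F2 G2 A2 C3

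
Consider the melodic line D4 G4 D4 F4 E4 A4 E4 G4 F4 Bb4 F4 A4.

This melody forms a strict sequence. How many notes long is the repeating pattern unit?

4

Try groups of 4 (3 cells in 12 notes):
D4 G4 D4 F4 | E4 A4 E4 G4 | F4 Bb4 F4 A4
Each cell is the previous one up a 2nd — so the unit is 4 notes.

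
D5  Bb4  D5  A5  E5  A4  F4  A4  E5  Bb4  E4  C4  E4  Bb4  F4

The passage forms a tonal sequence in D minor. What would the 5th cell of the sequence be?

F3 D3 F3 C4 G3

The 5-note cells begin on D5, A4, E4 — each down a 4th from the last.
Extending down a 4th: Bb3 → F3.
So cell 5 is F3 D3 F3 C4 G3.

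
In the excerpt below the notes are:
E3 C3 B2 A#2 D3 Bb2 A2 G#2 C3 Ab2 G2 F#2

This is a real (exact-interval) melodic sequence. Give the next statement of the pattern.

Bb2 Gb2 F2 E2

The 4-note cells begin on E3, D3, C3 — each down a 2nd from the last.
From Bb2 the exact shape gives Bb2 Gb2 F2 E2.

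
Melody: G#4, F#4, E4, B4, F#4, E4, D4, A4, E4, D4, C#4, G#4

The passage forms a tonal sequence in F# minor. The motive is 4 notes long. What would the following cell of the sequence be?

The 4-note cells begin on G#4, F#4, E4 — each down a 2nd from the last.
From D4 the diatonic shape gives D4 C#4 B3 F#4.

D4 C#4 B3 F#4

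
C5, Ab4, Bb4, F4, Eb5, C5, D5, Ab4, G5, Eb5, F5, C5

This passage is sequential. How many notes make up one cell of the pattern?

12 notes total. Splitting into 3 groups of 4:
C5 Ab4 Bb4 F4 | Eb5 C5 D5 Ab4 | G5 Eb5 F5 C5
That's a consistent up a 3rd shift per cell, and no other grouping gives one.

4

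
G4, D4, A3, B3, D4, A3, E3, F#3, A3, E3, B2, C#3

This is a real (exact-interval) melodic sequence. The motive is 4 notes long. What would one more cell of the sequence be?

The 4-note cells begin on G4, D4, A3 — each down a 4th from the last.
Statement 4 starts on E3 and keeps the same exact contour: E3 B2 F#2 G#2.

E3 B2 F#2 G#2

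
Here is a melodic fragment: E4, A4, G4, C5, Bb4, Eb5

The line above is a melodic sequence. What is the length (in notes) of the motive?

Try groups of 2 (3 cells in 6 notes):
E4 A4 | G4 C5 | Bb4 Eb5
Every group is a transposition up a 3rd of the one before; no shorter unit works.

2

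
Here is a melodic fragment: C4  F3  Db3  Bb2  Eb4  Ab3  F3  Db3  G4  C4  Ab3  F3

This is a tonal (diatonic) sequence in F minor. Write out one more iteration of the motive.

With a 4-note motive the entries are C4, Eb4, G4, each up a 3rd from the previous.
From Bb4 the diatonic shape gives Bb4 Eb4 C4 Ab3.

Bb4 Eb4 C4 Ab3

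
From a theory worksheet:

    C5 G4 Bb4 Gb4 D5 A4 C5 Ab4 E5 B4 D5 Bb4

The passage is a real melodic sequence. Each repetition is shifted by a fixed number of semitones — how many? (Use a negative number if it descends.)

2

Taking 4-note groups, the heads are C5, D5, E5: the pattern moves up a 2nd.
C5→D5 is 74 − 72 = 2 semitones.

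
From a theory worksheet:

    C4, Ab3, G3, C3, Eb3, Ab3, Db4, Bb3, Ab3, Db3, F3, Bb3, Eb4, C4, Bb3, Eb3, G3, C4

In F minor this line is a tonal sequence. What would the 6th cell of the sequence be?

Ab4 F4 Eb4 Ab3 C4 F4

With a 6-note motive the entries are C4, Db4, Eb4, each up a 2nd from the previous.
Extending up a 2nd: F4 → G4 → Ab4.
Statement 6 starts on Ab4 and keeps the same diatonic contour: Ab4 F4 Eb4 Ab3 C4 F4.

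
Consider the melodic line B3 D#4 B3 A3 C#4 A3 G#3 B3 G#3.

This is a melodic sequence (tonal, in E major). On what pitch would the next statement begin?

F#3

Taking 3-note groups, the heads are B3, A3, G#3: the pattern moves down a 2nd.
One more step down a 2nd gives F#3.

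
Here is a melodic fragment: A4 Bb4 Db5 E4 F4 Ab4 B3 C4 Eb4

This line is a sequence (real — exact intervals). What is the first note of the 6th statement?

G#2

The 3-note cells begin on A4, E4, B3 — each down a 4th from the last.
Extending the heads down a 4th: F#3 → C#3 → G#2.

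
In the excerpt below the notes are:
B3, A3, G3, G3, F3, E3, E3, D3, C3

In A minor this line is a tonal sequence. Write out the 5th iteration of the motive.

A2 G2 F2

Unit = 3 notes; the statements start on B3, G3, E3, moving down a 3rd each time.
Carrying on: C3 → A2.
So cell 5 is A2 G2 F2.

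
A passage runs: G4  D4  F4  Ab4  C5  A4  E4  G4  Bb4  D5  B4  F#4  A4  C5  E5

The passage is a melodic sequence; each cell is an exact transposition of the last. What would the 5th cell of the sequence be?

With a 5-note motive the entries are G4, A4, B4, each up a 2nd from the previous.
Continuing the starts: C#5 → D#5.
From D#5 the exact shape gives D#5 A#4 C#5 E5 G#5.

D#5 A#4 C#5 E5 G#5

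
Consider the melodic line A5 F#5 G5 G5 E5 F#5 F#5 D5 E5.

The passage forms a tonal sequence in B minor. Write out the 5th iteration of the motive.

D5 B4 C#5

Taking 3-note groups, the heads are A5, G5, F#5: the pattern moves down a 2nd.
Carrying on: E5 → D5.
So cell 5 is D5 B4 C#5.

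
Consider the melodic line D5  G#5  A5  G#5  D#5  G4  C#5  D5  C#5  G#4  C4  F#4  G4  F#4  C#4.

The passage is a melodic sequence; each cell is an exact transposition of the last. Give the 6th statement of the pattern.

With a 5-note motive the entries are D5, G4, C4, each down a 5th from the previous.
Continuing the starts: F3 → Bb2 → Eb2.
From Eb2 the exact shape gives Eb2 A2 Bb2 A2 E2.

Eb2 A2 Bb2 A2 E2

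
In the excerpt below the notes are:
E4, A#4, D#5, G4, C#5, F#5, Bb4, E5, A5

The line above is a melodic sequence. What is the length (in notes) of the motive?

9 notes total. Splitting into 3 groups of 3:
E4 A#4 D#5 | G4 C#5 F#5 | Bb4 E5 A5
Every group is a transposition up a 3rd of the one before; no shorter unit works.

3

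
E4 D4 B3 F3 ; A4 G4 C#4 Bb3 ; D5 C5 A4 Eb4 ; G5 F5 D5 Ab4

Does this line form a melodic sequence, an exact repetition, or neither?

neither

Note 3 of cell 2 is C#4; if this were a sequence it would be E4. No unit length gives a consistent transposition pattern.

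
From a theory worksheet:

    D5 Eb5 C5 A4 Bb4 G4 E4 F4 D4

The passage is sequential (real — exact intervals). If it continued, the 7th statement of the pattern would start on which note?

G#2

With a 3-note motive the entries are D5, A4, E4, each down a 4th from the previous.
Continuing: B3 → F#3 → C#3 → G#2. Statement 7 starts on G#2.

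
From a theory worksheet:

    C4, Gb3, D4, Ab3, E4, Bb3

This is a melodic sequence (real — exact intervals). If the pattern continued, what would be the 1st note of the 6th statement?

A#4

With 2-note cells, note 1 of each statement runs C4, D4, E4.
Each moves up a 2nd. Continuing: F#4 → G#4 → A#4.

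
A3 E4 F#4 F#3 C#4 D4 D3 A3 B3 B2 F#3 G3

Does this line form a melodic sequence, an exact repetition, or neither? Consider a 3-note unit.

Each 3-note cell is the previous one transposed down a 3rd.

sequence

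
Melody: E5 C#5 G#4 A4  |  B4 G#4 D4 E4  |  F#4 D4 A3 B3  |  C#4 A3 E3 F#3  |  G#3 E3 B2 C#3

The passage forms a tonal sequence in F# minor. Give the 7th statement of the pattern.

With a 4-note motive the entries are E5, B4, F#4, C#4, G#3, each down a 4th from the previous.
Carrying on: D3 → A2.
Statement 7 starts on A2 and keeps the same diatonic contour: A2 F#2 C#2 D2.

A2 F#2 C#2 D2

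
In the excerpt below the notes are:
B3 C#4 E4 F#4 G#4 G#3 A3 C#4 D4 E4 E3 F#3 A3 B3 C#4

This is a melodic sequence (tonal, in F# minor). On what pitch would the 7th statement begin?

With a 5-note motive the entries are B3, G#3, E3, each down a 3rd from the previous.
Continuing: C#3 → A2 → F#2 → D2. Statement 7 starts on D2.

D2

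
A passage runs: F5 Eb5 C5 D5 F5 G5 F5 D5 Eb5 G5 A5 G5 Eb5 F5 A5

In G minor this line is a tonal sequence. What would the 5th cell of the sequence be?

The 5-note cells begin on F5, G5, A5 — each up a 2nd from the last.
Carrying on: Bb5 → C6.
Statement 5 starts on C6 and keeps the same diatonic contour: C6 Bb5 G5 A5 C6.

C6 Bb5 G5 A5 C6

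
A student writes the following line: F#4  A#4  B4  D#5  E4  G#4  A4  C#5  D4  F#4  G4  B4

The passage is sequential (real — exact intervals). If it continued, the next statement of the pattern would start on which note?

Taking 4-note groups, the heads are F#4, E4, D4: the pattern moves down a 2nd.
One more step down a 2nd gives C4.

C4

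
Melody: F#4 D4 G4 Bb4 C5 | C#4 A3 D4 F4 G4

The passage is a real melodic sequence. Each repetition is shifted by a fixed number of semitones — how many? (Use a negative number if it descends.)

-5

The 5-note cells begin on F#4, C#4 — each down a 4th from the last.
F#4→C#4 is 61 − 66 = -5 semitones.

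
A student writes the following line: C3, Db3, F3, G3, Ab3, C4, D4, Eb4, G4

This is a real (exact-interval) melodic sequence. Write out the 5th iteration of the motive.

Unit = 3 notes; the statements start on C3, G3, D4, moving up a 5th each time.
Continuing the starts: A4 → E5.
From E5 the exact shape gives E5 F5 A5.

E5 F5 A5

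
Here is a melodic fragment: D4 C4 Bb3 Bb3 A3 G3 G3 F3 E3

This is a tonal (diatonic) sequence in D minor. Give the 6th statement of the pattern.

A2 G2 F2

Taking 3-note groups, the heads are D4, Bb3, G3: the pattern moves down a 3rd.
Continuing the starts: E3 → C3 → A2.
Statement 6 starts on A2 and keeps the same diatonic contour: A2 G2 F2.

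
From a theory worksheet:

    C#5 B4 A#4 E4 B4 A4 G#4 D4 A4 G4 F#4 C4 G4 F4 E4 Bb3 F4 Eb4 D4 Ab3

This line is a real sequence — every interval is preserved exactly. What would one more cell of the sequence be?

Eb4 Db4 C4 Gb3

Taking 4-note groups, the heads are C#5, B4, A4, G4, F4: the pattern moves down a 2nd.
Statement 6 starts on Eb4 and keeps the same exact contour: Eb4 Db4 C4 Gb3.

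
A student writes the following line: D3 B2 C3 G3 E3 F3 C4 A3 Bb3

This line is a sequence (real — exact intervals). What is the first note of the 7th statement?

Ab5

With a 3-note motive the entries are D3, G3, C4, each up a 4th from the previous.
Extending the heads up a 4th: F4 → Bb4 → Eb5 → Ab5.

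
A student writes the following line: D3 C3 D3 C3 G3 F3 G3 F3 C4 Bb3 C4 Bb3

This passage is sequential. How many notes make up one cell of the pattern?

4

12 notes total. Splitting into 3 groups of 4:
D3 C3 D3 C3 | G3 F3 G3 F3 | C4 Bb3 C4 Bb3
Every group is a transposition up a 4th of the one before; no shorter unit works.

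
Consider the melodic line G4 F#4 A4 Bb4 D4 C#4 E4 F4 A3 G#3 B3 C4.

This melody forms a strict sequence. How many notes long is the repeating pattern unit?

4

12 notes total. Splitting into 3 groups of 4:
G4 F#4 A4 Bb4 | D4 C#4 E4 F4 | A3 G#3 B3 C4
Each cell is the previous one down a 4th — so the unit is 4 notes.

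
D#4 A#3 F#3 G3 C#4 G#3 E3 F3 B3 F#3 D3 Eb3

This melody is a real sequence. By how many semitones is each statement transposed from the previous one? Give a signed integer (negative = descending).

The 4-note cells begin on D#4, C#4, B3 — each down a 2nd from the last.
Counting half-steps from D#4 to C#4: -2.

-2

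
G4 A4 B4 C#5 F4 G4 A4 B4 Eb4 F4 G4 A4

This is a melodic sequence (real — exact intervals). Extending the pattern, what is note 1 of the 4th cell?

Grouping in 4s, the 1st note of each cell is G4, F4, Eb4.
From Eb4, down a 2nd gives Db4.

Db4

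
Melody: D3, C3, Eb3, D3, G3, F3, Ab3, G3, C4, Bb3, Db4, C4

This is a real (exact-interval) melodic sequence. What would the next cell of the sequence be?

The 4-note cells begin on D3, G3, C4 — each up a 4th from the last.
From F4 the exact shape gives F4 Eb4 Gb4 F4.

F4 Eb4 Gb4 F4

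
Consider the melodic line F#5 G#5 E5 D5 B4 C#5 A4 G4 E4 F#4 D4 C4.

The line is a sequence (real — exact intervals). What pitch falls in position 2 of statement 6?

The unit is 4 notes. Position-2 pitches of the 3 shown cells: G#5, C#5, F#4.
Extending down a 5th: B3 → E3 → A2.

A2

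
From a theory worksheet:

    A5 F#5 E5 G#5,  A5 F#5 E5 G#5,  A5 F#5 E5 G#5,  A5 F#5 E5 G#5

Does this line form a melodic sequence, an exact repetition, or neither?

Each 4-note cell is identical (A5 F#5 E5 G#5), restated at the same pitch.

repetition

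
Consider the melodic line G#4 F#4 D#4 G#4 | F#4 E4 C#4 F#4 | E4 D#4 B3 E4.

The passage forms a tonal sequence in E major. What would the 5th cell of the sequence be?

With a 4-note motive the entries are G#4, F#4, E4, each down a 2nd from the previous.
Carrying on: D#4 → C#4.
Statement 5 starts on C#4 and keeps the same diatonic contour: C#4 B3 G#3 C#4.

C#4 B3 G#3 C#4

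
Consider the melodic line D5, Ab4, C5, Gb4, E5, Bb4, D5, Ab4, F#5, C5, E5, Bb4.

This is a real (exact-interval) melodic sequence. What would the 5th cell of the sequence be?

Taking 4-note groups, the heads are D5, E5, F#5: the pattern moves up a 2nd.
Extending up a 2nd: G#5 → A#5.
Statement 5 starts on A#5 and keeps the same exact contour: A#5 E5 G#5 D5.

A#5 E5 G#5 D5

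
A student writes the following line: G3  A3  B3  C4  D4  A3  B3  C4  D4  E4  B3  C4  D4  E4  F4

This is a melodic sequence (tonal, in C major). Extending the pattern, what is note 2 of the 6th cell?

F4

With 5-note cells, note 2 of each statement runs A3, B3, C4.
Carrying that up a 2nd forward: D4 → E4 → F4.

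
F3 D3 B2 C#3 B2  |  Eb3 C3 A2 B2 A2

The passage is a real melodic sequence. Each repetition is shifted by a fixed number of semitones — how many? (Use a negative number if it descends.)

-2

Taking 5-note groups, the heads are F3, Eb3: the pattern moves down a 2nd.
Counting half-steps from F3 to Eb3: -2.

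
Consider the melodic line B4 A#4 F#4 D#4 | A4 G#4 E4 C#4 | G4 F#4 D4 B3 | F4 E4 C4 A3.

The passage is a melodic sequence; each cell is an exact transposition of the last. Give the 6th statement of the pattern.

Db4 C4 Ab3 F3

Taking 4-note groups, the heads are B4, A4, G4, F4: the pattern moves down a 2nd.
Carrying on: Eb4 → Db4.
From Db4 the exact shape gives Db4 C4 Ab3 F3.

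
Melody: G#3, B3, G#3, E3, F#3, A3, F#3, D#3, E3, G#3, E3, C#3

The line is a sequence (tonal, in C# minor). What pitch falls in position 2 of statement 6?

The unit is 4 notes. Position-2 pitches of the 3 shown cells: B3, A3, G#3.
Each moves down a 2nd. Continuing: F#3 → E3 → D#3.

D#3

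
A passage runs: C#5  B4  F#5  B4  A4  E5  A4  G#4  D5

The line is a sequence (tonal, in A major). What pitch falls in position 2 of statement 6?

Grouping in 3s, the 2nd note of each cell is B4, A4, G#4.
Carrying that down a 2nd forward: F#4 → E4 → D4.

D4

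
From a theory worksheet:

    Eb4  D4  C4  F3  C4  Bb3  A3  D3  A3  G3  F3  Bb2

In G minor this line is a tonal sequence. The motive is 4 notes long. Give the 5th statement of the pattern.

The 4-note cells begin on Eb4, C4, A3 — each down a 3rd from the last.
Carrying on: F3 → D3.
From D3 the diatonic shape gives D3 C3 Bb2 Eb2.

D3 C3 Bb2 Eb2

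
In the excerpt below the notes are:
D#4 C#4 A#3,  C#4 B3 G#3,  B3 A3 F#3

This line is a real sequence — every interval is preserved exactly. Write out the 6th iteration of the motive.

Unit = 3 notes; the statements start on D#4, C#4, B3, moving down a 2nd each time.
Carrying on: A3 → G3 → F3.
Statement 6 starts on F3 and keeps the same exact contour: F3 Eb3 C3.

F3 Eb3 C3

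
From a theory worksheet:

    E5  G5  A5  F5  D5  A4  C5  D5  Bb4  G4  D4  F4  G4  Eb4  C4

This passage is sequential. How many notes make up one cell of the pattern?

15 notes total. Splitting into 3 groups of 5:
E5 G5 A5 F5 D5 | A4 C5 D5 Bb4 G4 | D4 F4 G4 Eb4 C4
Each cell is the previous one down a 5th — so the unit is 5 notes.

5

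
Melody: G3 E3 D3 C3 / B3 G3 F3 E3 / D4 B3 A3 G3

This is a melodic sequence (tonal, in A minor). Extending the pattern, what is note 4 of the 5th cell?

The unit is 4 notes. Position-4 pitches of the 3 shown cells: C3, E3, G3.
Carrying that up a 3rd forward: B3 → D4.

D4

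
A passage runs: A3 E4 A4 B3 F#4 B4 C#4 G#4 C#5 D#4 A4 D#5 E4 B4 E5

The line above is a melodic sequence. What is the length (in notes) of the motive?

15 notes total. Splitting into 5 groups of 3:
A3 E4 A4 | B3 F#4 B4 | C#4 G#4 C#5 | D#4 A4 D#5 | E4 B4 E5
Each cell is the previous one up a 2nd — so the unit is 3 notes.

3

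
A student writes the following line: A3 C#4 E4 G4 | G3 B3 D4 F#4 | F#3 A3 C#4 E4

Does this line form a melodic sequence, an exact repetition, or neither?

sequence

Each 4-note cell is the previous one transposed down a 2nd.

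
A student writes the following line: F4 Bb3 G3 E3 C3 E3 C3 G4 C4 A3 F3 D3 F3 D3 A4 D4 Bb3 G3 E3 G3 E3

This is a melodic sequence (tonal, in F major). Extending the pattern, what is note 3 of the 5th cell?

With 7-note cells, note 3 of each statement runs G3, A3, Bb3.
Extending up a 2nd: C4 → D4.

D4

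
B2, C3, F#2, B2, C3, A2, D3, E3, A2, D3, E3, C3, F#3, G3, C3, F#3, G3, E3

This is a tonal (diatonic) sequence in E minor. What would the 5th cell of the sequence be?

The 6-note cells begin on B2, D3, F#3 — each up a 3rd from the last.
Carrying on: A3 → C4.
Statement 5 starts on C4 and keeps the same diatonic contour: C4 D4 G3 C4 D4 B3.

C4 D4 G3 C4 D4 B3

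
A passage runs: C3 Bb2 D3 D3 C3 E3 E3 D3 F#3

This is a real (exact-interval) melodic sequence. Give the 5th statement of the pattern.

With a 3-note motive the entries are C3, D3, E3, each up a 2nd from the previous.
Extending up a 2nd: F#3 → G#3.
From G#3 the exact shape gives G#3 F#3 A#3.

G#3 F#3 A#3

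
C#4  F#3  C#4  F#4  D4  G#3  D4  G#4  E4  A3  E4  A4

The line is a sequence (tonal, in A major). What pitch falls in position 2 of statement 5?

Grouping in 4s, the 2nd note of each cell is F#3, G#3, A3.
Each moves up a 2nd. Continuing: B3 → C#4.

C#4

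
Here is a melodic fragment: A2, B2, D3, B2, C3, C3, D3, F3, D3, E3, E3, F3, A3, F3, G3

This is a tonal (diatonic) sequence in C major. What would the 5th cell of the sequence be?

B3 C4 E4 C4 D4

The 5-note cells begin on A2, C3, E3 — each up a 3rd from the last.
Carrying on: G3 → B3.
So cell 5 is B3 C4 E4 C4 D4.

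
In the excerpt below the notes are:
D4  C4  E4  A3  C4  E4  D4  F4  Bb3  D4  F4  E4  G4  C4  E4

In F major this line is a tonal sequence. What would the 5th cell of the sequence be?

With a 5-note motive the entries are D4, E4, F4, each up a 2nd from the previous.
Extending up a 2nd: G4 → A4.
Statement 5 starts on A4 and keeps the same diatonic contour: A4 G4 Bb4 E4 G4.

A4 G4 Bb4 E4 G4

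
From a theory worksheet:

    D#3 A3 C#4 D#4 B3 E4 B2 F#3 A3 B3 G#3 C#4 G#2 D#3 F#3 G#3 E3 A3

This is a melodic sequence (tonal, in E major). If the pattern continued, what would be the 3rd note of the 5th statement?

The unit is 6 notes. Position-3 pitches of the 3 shown cells: C#4, A3, F#3.
Each moves down a 3rd. Continuing: D#3 → B2.

B2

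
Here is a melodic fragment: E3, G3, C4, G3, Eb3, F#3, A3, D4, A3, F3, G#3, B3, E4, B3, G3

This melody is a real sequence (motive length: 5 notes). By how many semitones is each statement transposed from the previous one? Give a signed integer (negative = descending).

2

Taking 5-note groups, the heads are E3, F#3, G#3: the pattern moves up a 2nd.
Counting half-steps from E3 to F#3: 2.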